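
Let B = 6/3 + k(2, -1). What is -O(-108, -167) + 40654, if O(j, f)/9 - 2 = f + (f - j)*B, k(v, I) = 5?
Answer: 45856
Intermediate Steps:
B = 7 (B = 6/3 + 5 = (⅓)*6 + 5 = 2 + 5 = 7)
O(j, f) = 18 - 63*j + 72*f (O(j, f) = 18 + 9*(f + (f - j)*7) = 18 + 9*(f + (-7*j + 7*f)) = 18 + 9*(-7*j + 8*f) = 18 + (-63*j + 72*f) = 18 - 63*j + 72*f)
-O(-108, -167) + 40654 = -(18 - 63*(-108) + 72*(-167)) + 40654 = -(18 + 6804 - 12024) + 40654 = -1*(-5202) + 40654 = 5202 + 40654 = 45856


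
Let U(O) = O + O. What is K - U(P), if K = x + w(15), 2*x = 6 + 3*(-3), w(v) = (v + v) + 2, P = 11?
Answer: 17/2 ≈ 8.5000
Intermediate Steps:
w(v) = 2 + 2*v (w(v) = 2*v + 2 = 2 + 2*v)
x = -3/2 (x = (6 + 3*(-3))/2 = (6 - 9)/2 = (½)*(-3) = -3/2 ≈ -1.5000)
U(O) = 2*O
K = 61/2 (K = -3/2 + (2 + 2*15) = -3/2 + (2 + 30) = -3/2 + 32 = 61/2 ≈ 30.500)
K - U(P) = 61/2 - 2*11 = 61/2 - 1*22 = 61/2 - 22 = 17/2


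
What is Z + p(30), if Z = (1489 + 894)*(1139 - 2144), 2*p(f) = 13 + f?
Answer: -4789787/2 ≈ -2.3949e+6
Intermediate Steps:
p(f) = 13/2 + f/2 (p(f) = (13 + f)/2 = 13/2 + f/2)
Z = -2394915 (Z = 2383*(-1005) = -2394915)
Z + p(30) = -2394915 + (13/2 + (½)*30) = -2394915 + (13/2 + 15) = -2394915 + 43/2 = -4789787/2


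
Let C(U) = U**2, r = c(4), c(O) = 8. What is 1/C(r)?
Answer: 1/64 ≈ 0.015625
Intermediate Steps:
r = 8
1/C(r) = 1/(8**2) = 1/64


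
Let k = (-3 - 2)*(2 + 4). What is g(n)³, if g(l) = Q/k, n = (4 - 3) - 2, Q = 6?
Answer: -1/125 ≈ -0.0080000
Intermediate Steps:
k = -30 (k = -5*6 = -30)
n = -1 (n = 1 - 2 = -1)
g(l) = -⅕ (g(l) = 6/(-30) = 6*(-1/30) = -⅕)
g(n)³ = (-⅕)³ = -1/125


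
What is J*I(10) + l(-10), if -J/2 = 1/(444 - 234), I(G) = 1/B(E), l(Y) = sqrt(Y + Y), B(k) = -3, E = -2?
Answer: 1/315 + 2*I*sqrt(5) ≈ 0.0031746 + 4.4721*I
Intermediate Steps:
l(Y) = sqrt(2)*sqrt(Y) (l(Y) = sqrt(2*Y) = sqrt(2)*sqrt(Y))
I(G) = -1/3 (I(G) = 1/(-3) = -1/3)
J = -1/105 (J = -2/(444 - 234) = -2/210 = -2*1/210 = -1/105 ≈ -0.0095238)
J*I(10) + l(-10) = -1/105*(-1/3) + sqrt(2)*sqrt(-10) = 1/315 + sqrt(2)*(I*sqrt(10)) = 1/315 + 2*I*sqrt(5)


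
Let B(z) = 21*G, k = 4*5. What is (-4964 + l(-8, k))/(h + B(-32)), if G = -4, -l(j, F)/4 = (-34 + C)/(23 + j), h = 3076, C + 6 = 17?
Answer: -4648/2805 ≈ -1.6570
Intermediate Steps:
C = 11 (C = -6 + 17 = 11)
k = 20
l(j, F) = 92/(23 + j) (l(j, F) = -4*(-34 + 11)/(23 + j) = -(-92)/(23 + j) = 92/(23 + j))
B(z) = -84 (B(z) = 21*(-4) = -84)
(-4964 + l(-8, k))/(h + B(-32)) = (-4964 + 92/(23 - 8))/(3076 - 84) = (-4964 + 92/15)/2992 = (-4964 + 92*(1/15))*(1/2992) = (-4964 + 92/15)*(1/2992) = -74368/15*1/2992 = -4648/2805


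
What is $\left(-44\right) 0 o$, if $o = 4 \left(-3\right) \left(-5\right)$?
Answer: $0$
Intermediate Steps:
$o = 60$ ($o = \left(-12\right) \left(-5\right) = 60$)
$\left(-44\right) 0 o = \left(-44\right) 0 \cdot 60 = 0 \cdot 60 = 0$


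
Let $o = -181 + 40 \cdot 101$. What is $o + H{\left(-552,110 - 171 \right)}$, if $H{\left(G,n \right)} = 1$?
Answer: $3860$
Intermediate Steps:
$o = 3859$ ($o = -181 + 4040 = 3859$)
$o + H{\left(-552,110 - 171 \right)} = 3859 + 1 = 3860$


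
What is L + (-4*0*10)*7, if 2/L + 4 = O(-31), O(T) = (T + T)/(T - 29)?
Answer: -60/89 ≈ -0.67416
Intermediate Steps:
O(T) = 2*T/(-29 + T) (O(T) = (2*T)/(-29 + T) = 2*T/(-29 + T))
L = -60/89 (L = 2/(-4 + 2*(-31)/(-29 - 31)) = 2/(-4 + 2*(-31)/(-60)) = 2/(-4 + 2*(-31)*(-1/60)) = 2/(-4 + 31/30) = 2/(-89/30) = 2*(-30/89) = -60/89 ≈ -0.67416)
L + (-4*0*10)*7 = -60/89 + (-4*0*10)*7 = -60/89 + (0*10)*7 = -60/89 + 0*7 = -60/89 + 0 = -60/89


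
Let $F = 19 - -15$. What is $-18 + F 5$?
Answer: $152$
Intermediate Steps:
$F = 34$ ($F = 19 + 15 = 34$)
$-18 + F 5 = -18 + 34 \cdot 5 = -18 + 170 = 152$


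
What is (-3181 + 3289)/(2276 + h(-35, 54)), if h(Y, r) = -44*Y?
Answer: 3/106 ≈ 0.028302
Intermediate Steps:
(-3181 + 3289)/(2276 + h(-35, 54)) = (-3181 + 3289)/(2276 - 44*(-35)) = 108/(2276 + 1540) = 108/3816 = 108*(1/3816) = 3/106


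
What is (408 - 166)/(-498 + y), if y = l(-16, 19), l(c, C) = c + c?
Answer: -121/265 ≈ -0.45660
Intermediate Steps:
l(c, C) = 2*c
y = -32 (y = 2*(-16) = -32)
(408 - 166)/(-498 + y) = (408 - 166)/(-498 - 32) = 242/(-530) = 242*(-1/530) = -121/265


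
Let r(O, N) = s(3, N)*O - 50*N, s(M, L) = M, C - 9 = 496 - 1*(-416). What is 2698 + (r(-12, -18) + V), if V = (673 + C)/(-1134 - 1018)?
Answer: 3831915/1076 ≈ 3561.3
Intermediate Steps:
C = 921 (C = 9 + (496 - 1*(-416)) = 9 + (496 + 416) = 9 + 912 = 921)
V = -797/1076 (V = (673 + 921)/(-1134 - 1018) = 1594/(-2152) = 1594*(-1/2152) = -797/1076 ≈ -0.74071)
r(O, N) = -50*N + 3*O (r(O, N) = 3*O - 50*N = -50*N + 3*O)
2698 + (r(-12, -18) + V) = 2698 + ((-50*(-18) + 3*(-12)) - 797/1076) = 2698 + ((900 - 36) - 797/1076) = 2698 + (864 - 797/1076) = 2698 + 928867/1076 = 3831915/1076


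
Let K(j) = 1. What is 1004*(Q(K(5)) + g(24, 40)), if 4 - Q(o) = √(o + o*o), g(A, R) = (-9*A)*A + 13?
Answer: -5187668 - 1004*√2 ≈ -5.1891e+6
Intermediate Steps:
g(A, R) = 13 - 9*A² (g(A, R) = -9*A² + 13 = 13 - 9*A²)
Q(o) = 4 - √(o + o²) (Q(o) = 4 - √(o + o*o) = 4 - √(o + o²))
1004*(Q(K(5)) + g(24, 40)) = 1004*((4 - √(1*(1 + 1))) + (13 - 9*24²)) = 1004*((4 - √(1*2)) + (13 - 9*576)) = 1004*((4 - √2) + (13 - 5184)) = 1004*((4 - √2) - 5171) = 1004*(-5167 - √2) = -5187668 - 1004*√2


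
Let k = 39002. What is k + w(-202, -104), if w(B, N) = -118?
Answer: 38884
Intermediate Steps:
k + w(-202, -104) = 39002 - 118 = 38884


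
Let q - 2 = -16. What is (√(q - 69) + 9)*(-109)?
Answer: -981 - 109*I*√83 ≈ -981.0 - 993.04*I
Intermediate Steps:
q = -14 (q = 2 - 16 = -14)
(√(q - 69) + 9)*(-109) = (√(-14 - 69) + 9)*(-109) = (√(-83) + 9)*(-109) = (I*√83 + 9)*(-109) = (9 + I*√83)*(-109) = -981 - 109*I*√83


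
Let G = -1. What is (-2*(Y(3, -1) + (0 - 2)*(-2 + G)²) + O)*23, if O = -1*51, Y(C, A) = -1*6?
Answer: -69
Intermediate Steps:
Y(C, A) = -6
O = -51
(-2*(Y(3, -1) + (0 - 2)*(-2 + G)²) + O)*23 = (-2*(-6 + (0 - 2)*(-2 - 1)²) - 51)*23 = (-2*(-6 - 2*(-3)²) - 51)*23 = (-2*(-6 - 2*9) - 51)*23 = (-2*(-6 - 18) - 51)*23 = (-2*(-24) - 51)*23 = (48 - 51)*23 = -3*23 = -69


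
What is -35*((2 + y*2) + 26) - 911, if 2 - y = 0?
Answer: -2031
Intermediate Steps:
y = 2 (y = 2 - 1*0 = 2 + 0 = 2)
-35*((2 + y*2) + 26) - 911 = -35*((2 + 2*2) + 26) - 911 = -35*((2 + 4) + 26) - 911 = -35*(6 + 26) - 911 = -35*32 - 911 = -1120 - 911 = -2031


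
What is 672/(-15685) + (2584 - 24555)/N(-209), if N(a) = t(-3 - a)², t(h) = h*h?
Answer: -1210491687647/28245769095760 ≈ -0.042856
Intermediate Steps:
t(h) = h²
N(a) = (-3 - a)⁴ (N(a) = ((-3 - a)²)² = (-3 - a)⁴)
672/(-15685) + (2584 - 24555)/N(-209) = 672/(-15685) + (2584 - 24555)/((3 - 209)⁴) = 672*(-1/15685) - 21971/((-206)⁴) = -672/15685 - 21971/1800814096 = -1210491687647/28245769095760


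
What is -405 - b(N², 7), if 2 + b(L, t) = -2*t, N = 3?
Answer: -389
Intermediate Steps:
b(L, t) = -2 - 2*t
-405 - b(N², 7) = -405 - (-2 - 2*7) = -405 - (-2 - 14) = -405 - 1*(-16) = -405 + 16 = -389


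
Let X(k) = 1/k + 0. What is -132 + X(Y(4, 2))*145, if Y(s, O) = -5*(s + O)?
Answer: -821/6 ≈ -136.83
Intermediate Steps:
Y(s, O) = -5*O - 5*s (Y(s, O) = -5*(O + s) = -5*O - 5*s)
X(k) = 1/k
-132 + X(Y(4, 2))*145 = -132 + 145/(-5*2 - 5*4) = -132 + 145/(-10 - 20) = -132 + 145/(-30) = -132 - 1/30*145 = -132 - 29/6 = -821/6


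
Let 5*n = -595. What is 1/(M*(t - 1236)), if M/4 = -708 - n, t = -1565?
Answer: 1/6599156 ≈ 1.5153e-7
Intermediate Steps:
n = -119 (n = (⅕)*(-595) = -119)
M = -2356 (M = 4*(-708 - 1*(-119)) = 4*(-708 + 119) = 4*(-589) = -2356)
1/(M*(t - 1236)) = 1/(-2356*(-1565 - 1236)) = 1/(-2356*(-2801)) = 1/6599156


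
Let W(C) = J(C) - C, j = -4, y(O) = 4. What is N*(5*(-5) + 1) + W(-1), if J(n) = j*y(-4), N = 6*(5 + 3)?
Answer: -1167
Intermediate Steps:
N = 48 (N = 6*8 = 48)
J(n) = -16 (J(n) = -4*4 = -16)
W(C) = -16 - C
N*(5*(-5) + 1) + W(-1) = 48*(5*(-5) + 1) + (-16 - 1*(-1)) = 48*(-25 + 1) + (-16 + 1) = 48*(-24) - 15 = -1152 - 15 = -1167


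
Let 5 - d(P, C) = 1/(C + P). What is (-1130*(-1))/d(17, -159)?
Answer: 160460/711 ≈ 225.68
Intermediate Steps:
d(P, C) = 5 - 1/(C + P)
(-1130*(-1))/d(17, -159) = (-1130*(-1))/(((-1 + 5*(-159) + 5*17)/(-159 + 17))) = 1130/(((-1 - 795 + 85)/(-142))) = 1130/((-1/142*(-711))) = 1130/(711/142) = 1130*(142/711) = 160460/711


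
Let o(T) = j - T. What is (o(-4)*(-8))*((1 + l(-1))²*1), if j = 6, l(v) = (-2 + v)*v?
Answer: -1280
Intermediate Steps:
l(v) = v*(-2 + v)
o(T) = 6 - T
(o(-4)*(-8))*((1 + l(-1))²*1) = ((6 - 1*(-4))*(-8))*((1 - (-2 - 1))²*1) = ((6 + 4)*(-8))*((1 - 1*(-3))²*1) = (10*(-8))*((1 + 3)²*1) = -80*4² = -1280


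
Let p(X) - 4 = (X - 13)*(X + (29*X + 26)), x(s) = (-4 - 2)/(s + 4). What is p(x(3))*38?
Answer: 76/49 ≈ 1.5510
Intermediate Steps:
x(s) = -6/(4 + s)
p(X) = 4 + (-13 + X)*(26 + 30*X) (p(X) = 4 + (X - 13)*(X + (29*X + 26)) = 4 + (-13 + X)*(X + (26 + 29*X)) = 4 + (-13 + X)*(26 + 30*X))
p(x(3))*38 = (-334 - (-2184)/(4 + 3) + 30*(-6/(4 + 3))²)*38 = (-334 - (-2184)/7 + 30*(-6/7)²)*38 = (-334 - (-2184)/7 + 30*(-6*⅐)²)*38 = (-334 - 364*(-6/7) + 30*(-6/7)²)*38 = (-334 + 312 + 30*(36/49))*38 = (-334 + 312 + 1080/49)*38 = (2/49)*38 = 76/49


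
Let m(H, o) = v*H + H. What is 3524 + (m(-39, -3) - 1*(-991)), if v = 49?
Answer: 2565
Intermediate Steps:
m(H, o) = 50*H (m(H, o) = 49*H + H = 50*H)
3524 + (m(-39, -3) - 1*(-991)) = 3524 + (50*(-39) - 1*(-991)) = 3524 + (-1950 + 991) = 3524 - 959 = 2565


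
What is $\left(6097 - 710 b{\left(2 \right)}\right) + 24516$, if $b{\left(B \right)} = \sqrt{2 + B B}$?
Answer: $30613 - 710 \sqrt{6} \approx 28874.0$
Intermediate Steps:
$b{\left(B \right)} = \sqrt{2 + B^{2}}$
$\left(6097 - 710 b{\left(2 \right)}\right) + 24516 = \left(6097 - 710 \sqrt{2 + 2^{2}}\right) + 24516 = \left(6097 - 710 \sqrt{2 + 4}\right) + 24516 = \left(6097 - 710 \sqrt{6}\right) + 24516 = 30613 - 710 \sqrt{6}$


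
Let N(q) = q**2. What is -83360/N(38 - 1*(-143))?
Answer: -83360/32761 ≈ -2.5445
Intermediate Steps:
-83360/N(38 - 1*(-143)) = -83360/(38 - 1*(-143))**2 = -83360/(38 + 143)**2 = -83360/(181**2) = -83360/32761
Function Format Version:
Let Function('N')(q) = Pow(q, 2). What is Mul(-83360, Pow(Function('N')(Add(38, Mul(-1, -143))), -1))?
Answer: Rational(-83360, 32761) ≈ -2.5445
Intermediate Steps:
Mul(-83360, Pow(Function('N')(Add(38, Mul(-1, -143))), -1)) = Mul(-83360, Pow(Pow(Add(38, Mul(-1, -143)), 2), -1)) = Mul(-83360, Pow(Pow(Add(38, 143), 2), -1)) = Mul(-83360, Pow(Pow(181, 2), -1)) = Mul(-83360, Pow(32761, -1)) = Mul(-83360, Rational(1, 32761)) = Rational(-83360, 32761)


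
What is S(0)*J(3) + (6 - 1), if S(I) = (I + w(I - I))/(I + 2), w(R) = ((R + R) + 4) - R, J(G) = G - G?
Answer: 5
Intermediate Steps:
J(G) = 0
w(R) = 4 + R (w(R) = (2*R + 4) - R = (4 + 2*R) - R = 4 + R)
S(I) = (4 + I)/(2 + I) (S(I) = (I + (4 + (I - I)))/(I + 2) = (I + (4 + 0))/(2 + I) = (I + 4)/(2 + I) = (4 + I)/(2 + I))
S(0)*J(3) + (6 - 1) = ((4 + 0)/(2 + 0))*0 + (6 - 1) = (4/2)*0 + 5 = ((½)*4)*0 + 5 = 2*0 + 5 = 0 + 5 = 5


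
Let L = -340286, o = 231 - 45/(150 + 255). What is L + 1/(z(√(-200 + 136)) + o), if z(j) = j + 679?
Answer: -22821248189129/67064905 - 648*I/67064905 ≈ -3.4029e+5 - 9.6623e-6*I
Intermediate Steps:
z(j) = 679 + j
o = 2078/9 (o = 231 - 45/405 = 231 + (1/405)*(-45) = 231 - ⅑ = 2078/9 ≈ 230.89)
L + 1/(z(√(-200 + 136)) + o) = -340286 + 1/((679 + √(-200 + 136)) + 2078/9) = -340286 + 1/((679 + √(-64)) + 2078/9) = -340286 + 1/((679 + 8*I) + 2078/9) = -340286 + 1/(8189/9 + 8*I) = -340286 + 81*(8189/9 - 8*I)/67064905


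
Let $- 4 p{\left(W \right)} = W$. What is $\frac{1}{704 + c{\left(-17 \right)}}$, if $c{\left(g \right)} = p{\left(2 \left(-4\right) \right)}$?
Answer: $\frac{1}{706} \approx 0.0014164$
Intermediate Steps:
$p{\left(W \right)} = - \frac{W}{4}$
$c{\left(g \right)} = 2$ ($c{\left(g \right)} = - \frac{2 \left(-4\right)}{4} = \left(- \frac{1}{4}\right) \left(-8\right) = 2$)
$\frac{1}{704 + c{\left(-17 \right)}} = \frac{1}{704 + 2} = \frac{1}{706}$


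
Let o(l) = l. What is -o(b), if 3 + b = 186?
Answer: -183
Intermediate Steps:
b = 183 (b = -3 + 186 = 183)
-o(b) = -1*183 = -183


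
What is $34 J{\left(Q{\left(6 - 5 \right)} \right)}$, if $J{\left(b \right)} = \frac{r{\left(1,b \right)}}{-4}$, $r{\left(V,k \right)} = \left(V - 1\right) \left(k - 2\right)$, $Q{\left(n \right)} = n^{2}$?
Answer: $0$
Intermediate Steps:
$r{\left(V,k \right)} = \left(-1 + V\right) \left(-2 + k\right)$
$J{\left(b \right)} = 0$ ($J{\left(b \right)} = \frac{2 - b - 2 + 1 b}{-4} = \left(2 - b - 2 + b\right) \left(- \frac{1}{4}\right) = 0 \left(- \frac{1}{4}\right) = 0$)
$34 J{\left(Q{\left(6 - 5 \right)} \right)} = 34 \cdot 0 = 0$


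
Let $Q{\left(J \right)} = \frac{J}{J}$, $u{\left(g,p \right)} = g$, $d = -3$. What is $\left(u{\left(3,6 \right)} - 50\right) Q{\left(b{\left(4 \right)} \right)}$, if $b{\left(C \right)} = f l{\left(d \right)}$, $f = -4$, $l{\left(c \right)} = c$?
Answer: $-47$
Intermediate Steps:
$b{\left(C \right)} = 12$ ($b{\left(C \right)} = \left(-4\right) \left(-3\right) = 12$)
$Q{\left(J \right)} = 1$
$\left(u{\left(3,6 \right)} - 50\right) Q{\left(b{\left(4 \right)} \right)} = \left(3 - 50\right) 1 = \left(-47\right) 1 = -47$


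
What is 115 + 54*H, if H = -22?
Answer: -1073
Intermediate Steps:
115 + 54*H = 115 + 54*(-22) = 115 - 1188 = -1073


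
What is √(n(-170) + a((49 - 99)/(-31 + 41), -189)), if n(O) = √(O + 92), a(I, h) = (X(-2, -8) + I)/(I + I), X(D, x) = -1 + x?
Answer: √(35 + 25*I*√78)/5 ≈ 2.274 + 1.9419*I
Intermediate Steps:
a(I, h) = (-9 + I)/(2*I) (a(I, h) = ((-1 - 8) + I)/(I + I) = (-9 + I)/((2*I)) = (-9 + I)*(1/(2*I)) = (-9 + I)/(2*I))
n(O) = √(92 + O)
√(n(-170) + a((49 - 99)/(-31 + 41), -189)) = √(√(92 - 170) + (-9 + (49 - 99)/(-31 + 41))/(2*(((49 - 99)/(-31 + 41))))) = √(√(-78) + (-9 - 50/10)/(2*((-50/10)))) = √(I*√78 + (-9 - 50*⅒)/(2*((-50*⅒)))) = √(I*√78 + (½)*(-9 - 5)/(-5)) = √(I*√78 + (½)*(-⅕)*(-14)) = √(I*√78 + 7/5) = √(7/5 + I*√78)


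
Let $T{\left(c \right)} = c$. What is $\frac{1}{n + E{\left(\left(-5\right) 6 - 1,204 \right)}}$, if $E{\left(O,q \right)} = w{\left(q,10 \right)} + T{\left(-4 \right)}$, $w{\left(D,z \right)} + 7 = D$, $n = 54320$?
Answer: $\frac{1}{54513} \approx 1.8344 \cdot 10^{-5}$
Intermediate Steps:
$w{\left(D,z \right)} = -7 + D$
$E{\left(O,q \right)} = -11 + q$ ($E{\left(O,q \right)} = \left(-7 + q\right) - 4 = -11 + q$)
$\frac{1}{n + E{\left(\left(-5\right) 6 - 1,204 \right)}} = \frac{1}{54320 + \left(-11 + 204\right)} = \frac{1}{54320 + 193} = \frac{1}{54513}$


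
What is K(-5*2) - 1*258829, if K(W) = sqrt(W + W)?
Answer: -258829 + 2*I*sqrt(5) ≈ -2.5883e+5 + 4.4721*I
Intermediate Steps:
K(W) = sqrt(2)*sqrt(W) (K(W) = sqrt(2*W) = sqrt(2)*sqrt(W))
K(-5*2) - 1*258829 = sqrt(2)*sqrt(-5*2) - 1*258829 = sqrt(2)*sqrt(-10) - 258829 = sqrt(2)*(I*sqrt(10)) - 258829 = 2*I*sqrt(5) - 258829 = -258829 + 2*I*sqrt(5)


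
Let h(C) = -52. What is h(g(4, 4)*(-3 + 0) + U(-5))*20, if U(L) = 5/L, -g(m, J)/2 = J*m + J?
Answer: -1040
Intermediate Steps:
g(m, J) = -2*J - 2*J*m (g(m, J) = -2*(J*m + J) = -2*(J + J*m) = -2*J - 2*J*m)
h(g(4, 4)*(-3 + 0) + U(-5))*20 = -52*20 = -1040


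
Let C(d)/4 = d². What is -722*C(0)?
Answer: 0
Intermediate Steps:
C(d) = 4*d²
-722*C(0) = -2888*0² = -2888*0 = -722*0 = 0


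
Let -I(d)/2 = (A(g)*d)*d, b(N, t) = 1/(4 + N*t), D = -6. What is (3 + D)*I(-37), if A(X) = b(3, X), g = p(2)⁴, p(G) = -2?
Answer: 4107/26 ≈ 157.96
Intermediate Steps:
g = 16 (g = (-2)⁴ = 16)
A(X) = 1/(4 + 3*X)
I(d) = -d²/26 (I(d) = -2*d/(4 + 3*16)*d = -2*d/(4 + 48)*d = -2*d/52*d = -d²/26)
(3 + D)*I(-37) = (3 - 6)*(-1/26*(-37)²) = -(-3)*1369/26 = -3*(-1369/26) = 4107/26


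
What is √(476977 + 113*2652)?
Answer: √776653 ≈ 881.28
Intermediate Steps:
√(476977 + 113*2652) = √(476977 + 299676) = √776653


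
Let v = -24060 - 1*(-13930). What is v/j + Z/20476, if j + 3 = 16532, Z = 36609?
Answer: 397688281/338447804 ≈ 1.1750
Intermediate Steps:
j = 16529 (j = -3 + 16532 = 16529)
v = -10130 (v = -24060 + 13930 = -10130)
v/j + Z/20476 = -10130/16529 + 36609/20476 = 397688281/338447804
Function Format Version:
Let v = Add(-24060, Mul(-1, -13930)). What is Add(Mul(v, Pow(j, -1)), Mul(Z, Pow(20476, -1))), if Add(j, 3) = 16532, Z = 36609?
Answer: Rational(397688281, 338447804) ≈ 1.1750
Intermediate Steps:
j = 16529 (j = Add(-3, 16532) = 16529)
v = -10130 (v = Add(-24060, 13930) = -10130)
Add(Mul(v, Pow(j, -1)), Mul(Z, Pow(20476, -1))) = Add(Mul(-10130, Pow(16529, -1)), Mul(36609, Pow(20476, -1))) = Add(Mul(-10130, Rational(1, 16529)), Mul(36609, Rational(1, 20476))) = Add(Rational(-10130, 16529), Rational(36609, 20476)) = Rational(397688281, 338447804)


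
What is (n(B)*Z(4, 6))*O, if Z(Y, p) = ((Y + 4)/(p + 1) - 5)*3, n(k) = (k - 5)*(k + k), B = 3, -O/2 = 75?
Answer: -145800/7 ≈ -20829.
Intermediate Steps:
O = -150 (O = -2*75 = -150)
n(k) = 2*k*(-5 + k) (n(k) = (-5 + k)*(2*k) = 2*k*(-5 + k))
Z(Y, p) = -15 + 3*(4 + Y)/(1 + p) (Z(Y, p) = ((4 + Y)/(1 + p) - 5)*3 = (-5 + (4 + Y)/(1 + p))*3 = -15 + 3*(4 + Y)/(1 + p))
(n(B)*Z(4, 6))*O = ((2*3*(-5 + 3))*(3*(-1 + 4 - 5*6)/(1 + 6)))*(-150) = ((2*3*(-2))*(3*(-1 + 4 - 30)/7))*(-150) = -36*(-27)/7*(-150) = -12*(-81/7)*(-150) = (972/7)*(-150) = -145800/7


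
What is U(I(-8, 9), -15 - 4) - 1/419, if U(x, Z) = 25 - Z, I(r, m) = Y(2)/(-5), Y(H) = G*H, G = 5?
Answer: 18435/419 ≈ 43.998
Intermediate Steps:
Y(H) = 5*H
I(r, m) = -2 (I(r, m) = (5*2)/(-5) = 10*(-1/5) = -2)
U(I(-8, 9), -15 - 4) - 1/419 = (25 - (-15 - 4)) - 1/419 = (25 - 1*(-19)) - 1*1/419 = (25 + 19) - 1/419 = 44 - 1/419 = 18435/419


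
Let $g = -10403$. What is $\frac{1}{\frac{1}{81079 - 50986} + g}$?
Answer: $- \frac{30093}{313057478} \approx -9.6126 \cdot 10^{-5}$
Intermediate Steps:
$\frac{1}{\frac{1}{81079 - 50986} + g} = \frac{1}{\frac{1}{81079 - 50986} - 10403} = \frac{1}{\frac{1}{30093} - 10403} = \frac{1}{- \frac{313057478}{30093}} = - \frac{30093}{313057478}$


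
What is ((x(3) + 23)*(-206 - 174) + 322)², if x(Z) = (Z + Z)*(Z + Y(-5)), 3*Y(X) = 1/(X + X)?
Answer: 230493124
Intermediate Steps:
Y(X) = 1/(6*X) (Y(X) = 1/(3*(X + X)) = 1/(3*((2*X))) = (1/(2*X))/3 = 1/(6*X))
x(Z) = 2*Z*(-1/30 + Z) (x(Z) = (Z + Z)*(Z + (⅙)/(-5)) = (2*Z)*(Z + (⅙)*(-⅕)) = (2*Z)*(Z - 1/30) = (2*Z)*(-1/30 + Z) = 2*Z*(-1/30 + Z))
((x(3) + 23)*(-206 - 174) + 322)² = (((1/15)*3*(-1 + 30*3) + 23)*(-206 - 174) + 322)² = (((1/15)*3*(-1 + 90) + 23)*(-380) + 322)² = (((1/15)*3*89 + 23)*(-380) + 322)² = ((89/5 + 23)*(-380) + 322)² = ((204/5)*(-380) + 322)² = (-15504 + 322)² = (-15182)² = 230493124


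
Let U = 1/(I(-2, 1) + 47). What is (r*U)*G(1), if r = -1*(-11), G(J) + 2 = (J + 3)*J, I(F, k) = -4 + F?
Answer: 22/41 ≈ 0.53658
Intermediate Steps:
G(J) = -2 + J*(3 + J) (G(J) = -2 + (J + 3)*J = -2 + (3 + J)*J = -2 + J*(3 + J))
r = 11
U = 1/41 (U = 1/((-4 - 2) + 47) = 1/(-6 + 47) = 1/41 ≈ 0.024390)
(r*U)*G(1) = (11*(1/41))*(-2 + 1² + 3*1) = 11*(-2 + 1 + 3)/41 = (11/41)*2 = 22/41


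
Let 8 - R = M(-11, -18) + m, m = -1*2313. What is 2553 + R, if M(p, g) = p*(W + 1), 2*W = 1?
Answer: 9781/2 ≈ 4890.5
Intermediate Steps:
W = ½ (W = (½)*1 = ½ ≈ 0.50000)
m = -2313
M(p, g) = 3*p/2 (M(p, g) = p*(½ + 1) = p*(3/2) = 3*p/2)
R = 4675/2 (R = 8 - ((3/2)*(-11) - 2313) = 8 - (-33/2 - 2313) = 8 - 1*(-4659/2) = 8 + 4659/2 = 4675/2 ≈ 2337.5)
2553 + R = 2553 + 4675/2 = 9781/2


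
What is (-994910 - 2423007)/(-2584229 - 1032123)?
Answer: 3417917/3616352 ≈ 0.94513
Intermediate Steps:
(-994910 - 2423007)/(-2584229 - 1032123) = -3417917/(-3616352) = -3417917*(-1/3616352) = 3417917/3616352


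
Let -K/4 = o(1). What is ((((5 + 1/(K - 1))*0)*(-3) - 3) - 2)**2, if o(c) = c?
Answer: 25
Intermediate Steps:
K = -4 (K = -4*1 = -4)
((((5 + 1/(K - 1))*0)*(-3) - 3) - 2)**2 = ((((5 + 1/(-4 - 1))*0)*(-3) - 3) - 2)**2 = ((((5 + 1/(-5))*0)*(-3) - 3) - 2)**2 = ((((5 - 1/5)*0)*(-3) - 3) - 2)**2 = ((((24/5)*0)*(-3) - 3) - 2)**2 = ((0*(-3) - 3) - 2)**2 = ((0 - 3) - 2)**2 = (-3 - 2)**2 = (-5)**2 = 25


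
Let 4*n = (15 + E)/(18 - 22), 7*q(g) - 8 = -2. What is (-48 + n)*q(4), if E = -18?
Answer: -2295/56 ≈ -40.982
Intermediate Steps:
q(g) = 6/7 (q(g) = 8/7 + (⅐)*(-2) = 8/7 - 2/7 = 6/7)
n = 3/16 (n = ((15 - 18)/(18 - 22))/4 = (-3/(-4))/4 = (-3*(-¼))/4 = (¼)*(¾) = 3/16 ≈ 0.18750)
(-48 + n)*q(4) = (-48 + 3/16)*(6/7) = -765/16*6/7 = -2295/56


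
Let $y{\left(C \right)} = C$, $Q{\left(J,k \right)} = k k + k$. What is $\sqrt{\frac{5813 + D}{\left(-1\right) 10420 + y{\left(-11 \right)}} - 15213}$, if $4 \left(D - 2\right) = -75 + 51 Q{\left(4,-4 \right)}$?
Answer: $\frac{i \sqrt{735699599431}}{6954} \approx 123.34 i$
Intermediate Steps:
$Q{\left(J,k \right)} = k + k^{2}$ ($Q{\left(J,k \right)} = k^{2} + k = k + k^{2}$)
$D = \frac{545}{4}$ ($D = 2 + \frac{-75 + 51 \left(- 4 \left(1 - 4\right)\right)}{4} = 2 + \frac{-75 + 51 \left(\left(-4\right) \left(-3\right)\right)}{4} = 2 + \frac{-75 + 51 \cdot 12}{4} = 2 + \frac{-75 + 612}{4} = 2 + \frac{1}{4} \cdot 537 = 2 + \frac{537}{4} = \frac{545}{4} \approx 136.25$)
$\sqrt{\frac{5813 + D}{\left(-1\right) 10420 + y{\left(-11 \right)}} - 15213} = \sqrt{\frac{5813 + \frac{545}{4}}{\left(-1\right) 10420 - 11} - 15213} = \sqrt{\frac{23797}{4 \left(-10420 - 11\right)} - 15213} = \sqrt{\frac{23797}{4 \left(-10431\right)} - 15213} = \sqrt{\frac{23797}{4} \left(- \frac{1}{10431}\right) - 15213} = \sqrt{- \frac{23797}{41724} - 15213} = \sqrt{- \frac{634771009}{41724}} = \frac{i \sqrt{735699599431}}{6954}$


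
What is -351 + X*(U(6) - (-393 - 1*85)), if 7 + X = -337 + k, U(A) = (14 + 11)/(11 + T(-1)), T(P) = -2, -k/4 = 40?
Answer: -242663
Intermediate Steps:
k = -160 (k = -4*40 = -160)
U(A) = 25/9 (U(A) = (14 + 11)/(11 - 2) = 25/9)
X = -504 (X = -7 + (-337 - 160) = -7 - 497 = -504)
-351 + X*(U(6) - (-393 - 1*85)) = -351 - 504*(25/9 - (-393 - 1*85)) = -351 - 504*(25/9 - (-393 - 85)) = -351 - 504*(25/9 - 1*(-478)) = -351 - 504*(25/9 + 478) = -351 - 504*4327/9 = -351 - 242312 = -242663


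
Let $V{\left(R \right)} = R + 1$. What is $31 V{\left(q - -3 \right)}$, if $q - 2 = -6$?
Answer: $0$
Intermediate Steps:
$q = -4$ ($q = 2 - 6 = -4$)
$V{\left(R \right)} = 1 + R$
$31 V{\left(q - -3 \right)} = 31 \left(1 - 1\right) = 31 \cdot 0 = 0$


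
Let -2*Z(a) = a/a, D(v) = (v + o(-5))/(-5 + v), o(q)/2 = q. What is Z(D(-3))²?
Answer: ¼ ≈ 0.25000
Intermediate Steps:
o(q) = 2*q
D(v) = (-10 + v)/(-5 + v) (D(v) = (v + 2*(-5))/(-5 + v) = (v - 10)/(-5 + v) = (-10 + v)/(-5 + v))
Z(a) = -½ (Z(a) = -a/(2*a) = -½*1 = -½)
Z(D(-3))² = (-½)² = ¼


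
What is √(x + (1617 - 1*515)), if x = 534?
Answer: 2*√409 ≈ 40.448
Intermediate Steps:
√(x + (1617 - 1*515)) = √(534 + (1617 - 1*515)) = √(534 + (1617 - 515)) = √(534 + 1102) = √1636 = 2*√409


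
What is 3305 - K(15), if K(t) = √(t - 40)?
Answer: 3305 - 5*I ≈ 3305.0 - 5.0*I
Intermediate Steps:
K(t) = √(-40 + t)
3305 - K(15) = 3305 - √(-40 + 15) = 3305 - √(-25) = 3305 - 5*I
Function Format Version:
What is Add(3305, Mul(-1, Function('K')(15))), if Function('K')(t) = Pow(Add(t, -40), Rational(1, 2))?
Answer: Add(3305, Mul(-5, I)) ≈ Add(3305.0, Mul(-5.0000, I))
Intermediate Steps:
Function('K')(t) = Pow(Add(-40, t), Rational(1, 2))
Add(3305, Mul(-1, Function('K')(15))) = Add(3305, Mul(-1, Pow(Add(-40, 15), Rational(1, 2)))) = Add(3305, Mul(-1, Pow(-25, Rational(1, 2)))) = Add(3305, Mul(-1, Mul(5, I))) = Add(3305, Mul(-5, I))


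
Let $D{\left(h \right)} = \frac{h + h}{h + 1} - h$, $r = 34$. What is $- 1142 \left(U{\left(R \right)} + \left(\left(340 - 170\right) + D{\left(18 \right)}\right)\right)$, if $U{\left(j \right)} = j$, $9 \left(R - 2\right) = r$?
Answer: $- \frac{31181168}{171} \approx -1.8235 \cdot 10^{5}$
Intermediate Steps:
$R = \frac{52}{9}$ ($R = 2 + \frac{1}{9} \cdot 34 = 2 + \frac{34}{9} = \frac{52}{9} \approx 5.7778$)
$D{\left(h \right)} = - h + \frac{2 h}{1 + h}$ ($D{\left(h \right)} = \frac{2 h}{1 + h} - h = - h + \frac{2 h}{1 + h}$)
$- 1142 \left(U{\left(R \right)} + \left(\left(340 - 170\right) + D{\left(18 \right)}\right)\right) = - 1142 \left(\frac{52}{9} + \left(\left(340 - 170\right) + \frac{18 \left(1 - 18\right)}{1 + 18}\right)\right) = - 1142 \left(\frac{52}{9} + \left(\left(340 - 170\right) + \frac{18 \left(1 - 18\right)}{19}\right)\right) = - 1142 \left(\frac{52}{9} + \left(170 + 18 \cdot \frac{1}{19} \left(-17\right)\right)\right) = - 1142 \left(\frac{52}{9} + \left(170 - \frac{306}{19}\right)\right) = - 1142 \left(\frac{52}{9} + \frac{2924}{19}\right) = \left(-1142\right) \frac{27304}{171} = - \frac{31181168}{171}$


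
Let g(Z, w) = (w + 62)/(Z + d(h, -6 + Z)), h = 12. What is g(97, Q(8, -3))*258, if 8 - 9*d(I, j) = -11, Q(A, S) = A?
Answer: 40635/223 ≈ 182.22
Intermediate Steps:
d(I, j) = 19/9 (d(I, j) = 8/9 - ⅑*(-11) = 8/9 + 11/9 = 19/9)
g(Z, w) = (62 + w)/(19/9 + Z) (g(Z, w) = (w + 62)/(Z + 19/9) = (62 + w)/(19/9 + Z))
g(97, Q(8, -3))*258 = (9*(62 + 8)/(19 + 9*97))*258 = (9*70/(19 + 873))*258 = (9*70/892)*258 = (9*(1/892)*70)*258 = (315/446)*258 = 40635/223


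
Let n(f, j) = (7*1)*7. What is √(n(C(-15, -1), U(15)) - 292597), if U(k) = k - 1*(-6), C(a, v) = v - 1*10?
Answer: 2*I*√73137 ≈ 540.88*I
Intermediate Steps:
C(a, v) = -10 + v (C(a, v) = v - 10 = -10 + v)
U(k) = 6 + k (U(k) = k + 6 = 6 + k)
n(f, j) = 49 (n(f, j) = 7*7 = 49)
√(n(C(-15, -1), U(15)) - 292597) = √(49 - 292597) = √(-292548) = 2*I*√73137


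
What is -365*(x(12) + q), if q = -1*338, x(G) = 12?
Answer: 118990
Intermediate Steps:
q = -338
-365*(x(12) + q) = -365*(12 - 338) = -365*(-326) = 118990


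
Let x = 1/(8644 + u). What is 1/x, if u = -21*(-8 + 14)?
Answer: 8518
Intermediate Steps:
u = -126 (u = -21*6 = -1*126 = -126)
x = 1/8518 (x = 1/(8644 - 126) = 1/8518 ≈ 0.00011740)
1/x = 1/(1/8518) = 8518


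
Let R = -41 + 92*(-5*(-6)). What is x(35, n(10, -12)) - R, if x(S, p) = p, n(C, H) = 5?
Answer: -2714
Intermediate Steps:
R = 2719 (R = -41 + 92*30 = -41 + 2760 = 2719)
x(35, n(10, -12)) - R = 5 - 1*2719 = 5 - 2719 = -2714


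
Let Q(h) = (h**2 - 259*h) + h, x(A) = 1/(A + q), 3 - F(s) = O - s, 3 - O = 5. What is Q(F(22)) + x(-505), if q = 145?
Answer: -2245321/360 ≈ -6237.0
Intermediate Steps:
O = -2 (O = 3 - 1*5 = 3 - 5 = -2)
F(s) = 5 + s (F(s) = 3 - (-2 - s) = 3 + (2 + s) = 5 + s)
x(A) = 1/(145 + A) (x(A) = 1/(A + 145) = 1/(145 + A))
Q(h) = h**2 - 258*h
Q(F(22)) + x(-505) = (5 + 22)*(-258 + (5 + 22)) + 1/(145 - 505) = 27*(-258 + 27) + 1/(-360) = 27*(-231) - 1/360 = -6237 - 1/360 = -2245321/360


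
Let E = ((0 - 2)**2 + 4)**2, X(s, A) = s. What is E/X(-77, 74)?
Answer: -64/77 ≈ -0.83117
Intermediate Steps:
E = 64 (E = ((-2)**2 + 4)**2 = (4 + 4)**2 = 8**2 = 64)
E/X(-77, 74) = 64/(-77) = 64*(-1/77) = -64/77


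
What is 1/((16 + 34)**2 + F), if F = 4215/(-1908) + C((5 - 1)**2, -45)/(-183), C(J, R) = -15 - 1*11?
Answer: 12932/32303269 ≈ 0.00040033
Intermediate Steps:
C(J, R) = -26 (C(J, R) = -15 - 11 = -26)
F = -26731/12932 (F = 4215/(-1908) - 26/(-183) = 4215*(-1/1908) - 26*(-1/183) = -1405/636 + 26/183 = -26731/12932 ≈ -2.0670)
1/((16 + 34)**2 + F) = 1/((16 + 34)**2 - 26731/12932) = 1/(50**2 - 26731/12932) = 1/(2500 - 26731/12932) = 1/(32303269/12932) = 12932/32303269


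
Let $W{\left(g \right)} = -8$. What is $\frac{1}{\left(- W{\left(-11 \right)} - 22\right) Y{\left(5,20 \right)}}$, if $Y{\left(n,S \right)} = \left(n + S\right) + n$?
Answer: $- \frac{1}{420} \approx -0.002381$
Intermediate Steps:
$Y{\left(n,S \right)} = S + 2 n$ ($Y{\left(n,S \right)} = \left(S + n\right) + n = S + 2 n$)
$\frac{1}{\left(- W{\left(-11 \right)} - 22\right) Y{\left(5,20 \right)}} = \frac{1}{\left(\left(-1\right) \left(-8\right) - 22\right) \left(20 + 2 \cdot 5\right)} = \frac{1}{\left(8 - 22\right) \left(20 + 10\right)} = \frac{1}{\left(-14\right) 30} = \frac{1}{-420} = - \frac{1}{420}$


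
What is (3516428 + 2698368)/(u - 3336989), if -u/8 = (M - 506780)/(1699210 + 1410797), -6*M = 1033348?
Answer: -57984177190716/31134161150657 ≈ -1.8624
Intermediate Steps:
M = -516674/3 (M = -⅙*1033348 = -516674/3 ≈ -1.7222e+5)
u = 16296112/9330021 (u = -8*(-516674/3 - 506780)/(1699210 + 1410797) = -(-16296112)/(3*3110007) = -8*(-2037014/9330021) = 16296112/9330021 ≈ 1.7466)
(3516428 + 2698368)/(u - 3336989) = (3516428 + 2698368)/(16296112/9330021 - 3336989) = 6214796/(-31134161150657/9330021) = 6214796*(-9330021/31134161150657) = -57984177190716/31134161150657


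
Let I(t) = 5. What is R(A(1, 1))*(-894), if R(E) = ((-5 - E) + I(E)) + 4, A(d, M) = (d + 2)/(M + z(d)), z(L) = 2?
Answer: -2682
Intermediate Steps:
A(d, M) = (2 + d)/(2 + M) (A(d, M) = (d + 2)/(M + 2) = (2 + d)/(2 + M))
R(E) = 4 - E (R(E) = ((-5 - E) + 5) + 4 = -E + 4 = 4 - E)
R(A(1, 1))*(-894) = (4 - (2 + 1)/(2 + 1))*(-894) = (4 - 3/3)*(-894) = (4 - 1*1)*(-894) = (4 - 1)*(-894) = 3*(-894) = -2682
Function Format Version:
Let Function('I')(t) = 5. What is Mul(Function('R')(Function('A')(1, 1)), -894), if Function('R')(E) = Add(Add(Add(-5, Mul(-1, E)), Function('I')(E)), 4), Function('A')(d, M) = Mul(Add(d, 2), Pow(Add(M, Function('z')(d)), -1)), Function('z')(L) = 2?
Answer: -2682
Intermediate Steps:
Function('A')(d, M) = Mul(Pow(Add(2, M), -1), Add(2, d)) (Function('A')(d, M) = Mul(Add(d, 2), Pow(Add(M, 2), -1)) = Mul(Add(2, d), Pow(Add(2, M), -1)) = Mul(Pow(Add(2, M), -1), Add(2, d)))
Function('R')(E) = Add(4, Mul(-1, E)) (Function('R')(E) = Add(Add(Add(-5, Mul(-1, E)), 5), 4) = Add(Mul(-1, E), 4) = Add(4, Mul(-1, E)))
Mul(Function('R')(Function('A')(1, 1)), -894) = Mul(Add(4, Mul(-1, Mul(Pow(Add(2, 1), -1), Add(2, 1)))), -894) = Mul(Add(4, Mul(-1, Mul(Pow(3, -1), 3))), -894) = Mul(Add(4, Mul(-1, Mul(Rational(1, 3), 3))), -894) = Mul(Add(4, Mul(-1, 1)), -894) = Mul(Add(4, -1), -894) = Mul(3, -894) = -2682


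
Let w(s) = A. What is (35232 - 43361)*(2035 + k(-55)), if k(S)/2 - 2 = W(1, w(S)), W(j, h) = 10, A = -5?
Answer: -16737611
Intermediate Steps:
w(s) = -5
k(S) = 24 (k(S) = 4 + 2*10 = 4 + 20 = 24)
(35232 - 43361)*(2035 + k(-55)) = (35232 - 43361)*(2035 + 24) = -8129*2059 = -16737611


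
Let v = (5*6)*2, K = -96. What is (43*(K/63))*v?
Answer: -27520/7 ≈ -3931.4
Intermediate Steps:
v = 60 (v = 30*2 = 60)
(43*(K/63))*v = (43*(-96/63))*60 = (43*(-96*1/63))*60 = (43*(-32/21))*60 = -1376/21*60 = -27520/7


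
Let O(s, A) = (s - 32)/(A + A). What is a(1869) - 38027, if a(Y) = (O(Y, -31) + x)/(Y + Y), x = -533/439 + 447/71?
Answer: -274691989743901/7223602764 ≈ -38027.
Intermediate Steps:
x = 158390/31169 (x = -533*1/439 + 447*(1/71) = -533/439 + 447/71 = 158390/31169 ≈ 5.0816)
O(s, A) = (-32 + s)/(2*A) (O(s, A) = (-32 + s)/((2*A)) = (-32 + s)*(1/(2*A)) = (-32 + s)/(2*A))
a(Y) = (5408794/966239 - Y/62)/(2*Y) (a(Y) = ((1/2)*(-32 + Y)/(-31) + 158390/31169)/(Y + Y) = ((1/2)*(-1/31)*(-32 + Y) + 158390/31169)/((2*Y)) = ((16/31 - Y/62) + 158390/31169)*(1/(2*Y)) = (5408794/966239 - Y/62)*(1/(2*Y)) = (5408794/966239 - Y/62)/(2*Y))
a(1869) - 38027 = (1/3864956)*(10817588 - 31169*1869)/1869 - 38027 = (1/3864956)*(1/1869)*(10817588 - 58254861) - 38027 = (1/3864956)*(1/1869)*(-47437273) - 38027 = -47437273/7223602764 - 38027 = -274691989743901/7223602764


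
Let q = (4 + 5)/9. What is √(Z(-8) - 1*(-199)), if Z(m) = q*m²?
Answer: √263 ≈ 16.217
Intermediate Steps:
q = 1 (q = 9*(⅑) = 1)
Z(m) = m² (Z(m) = 1*m² = m²)
√(Z(-8) - 1*(-199)) = √((-8)² - 1*(-199)) = √(64 + 199) = √263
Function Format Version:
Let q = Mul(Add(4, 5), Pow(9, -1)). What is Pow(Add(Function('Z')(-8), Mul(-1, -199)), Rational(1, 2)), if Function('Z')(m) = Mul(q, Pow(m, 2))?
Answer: Pow(263, Rational(1, 2)) ≈ 16.217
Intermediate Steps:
q = 1 (q = Mul(9, Rational(1, 9)) = 1)
Function('Z')(m) = Pow(m, 2) (Function('Z')(m) = Mul(1, Pow(m, 2)) = Pow(m, 2))
Pow(Add(Function('Z')(-8), Mul(-1, -199)), Rational(1, 2)) = Pow(Add(Pow(-8, 2), Mul(-1, -199)), Rational(1, 2)) = Pow(Add(64, 199), Rational(1, 2)) = Pow(263, Rational(1, 2))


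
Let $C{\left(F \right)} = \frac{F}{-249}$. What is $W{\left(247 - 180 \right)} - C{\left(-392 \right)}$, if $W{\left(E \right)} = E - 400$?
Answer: $- \frac{83309}{249} \approx -334.57$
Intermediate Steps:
$C{\left(F \right)} = - \frac{F}{249}$ ($C{\left(F \right)} = F \left(- \frac{1}{249}\right) = - \frac{F}{249}$)
$W{\left(E \right)} = -400 + E$
$W{\left(247 - 180 \right)} - C{\left(-392 \right)} = \left(-400 + \left(247 - 180\right)\right) - \left(- \frac{1}{249}\right) \left(-392\right) = \left(-400 + \left(247 - 180\right)\right) - \frac{392}{249} = \left(-400 + 67\right) - \frac{392}{249} = -333 - \frac{392}{249} = - \frac{83309}{249}$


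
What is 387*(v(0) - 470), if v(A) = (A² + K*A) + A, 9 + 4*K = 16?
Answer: -181890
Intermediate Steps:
K = 7/4 (K = -9/4 + (¼)*16 = -9/4 + 4 = 7/4 ≈ 1.7500)
v(A) = A² + 11*A/4 (v(A) = (A² + 7*A/4) + A = A² + 11*A/4)
387*(v(0) - 470) = 387*((¼)*0*(11 + 4*0) - 470) = 387*((¼)*0*(11 + 0) - 470) = 387*((¼)*0*11 - 470) = 387*(0 - 470) = 387*(-470) = -181890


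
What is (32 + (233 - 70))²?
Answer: 38025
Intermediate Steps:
(32 + (233 - 70))² = (32 + 163)² = 195² = 38025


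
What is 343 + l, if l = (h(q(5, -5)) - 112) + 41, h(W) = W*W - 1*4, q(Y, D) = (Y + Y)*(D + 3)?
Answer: 668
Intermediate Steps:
q(Y, D) = 2*Y*(3 + D) (q(Y, D) = (2*Y)*(3 + D) = 2*Y*(3 + D))
h(W) = -4 + W² (h(W) = W² - 4 = -4 + W²)
l = 325 (l = ((-4 + (2*5*(3 - 5))²) - 112) + 41 = ((-4 + (2*5*(-2))²) - 112) + 41 = ((-4 + (-20)²) - 112) + 41 = ((-4 + 400) - 112) + 41 = (396 - 112) + 41 = 284 + 41 = 325)
343 + l = 343 + 325 = 668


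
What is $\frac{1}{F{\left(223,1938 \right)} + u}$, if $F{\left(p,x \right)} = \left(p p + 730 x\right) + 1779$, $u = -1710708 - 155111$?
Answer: $- \frac{1}{399571} \approx -2.5027 \cdot 10^{-6}$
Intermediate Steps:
$u = -1865819$ ($u = -1710708 - 155111 = -1865819$)
$F{\left(p,x \right)} = 1779 + p^{2} + 730 x$ ($F{\left(p,x \right)} = \left(p^{2} + 730 x\right) + 1779 = 1779 + p^{2} + 730 x$)
$\frac{1}{F{\left(223,1938 \right)} + u} = \frac{1}{\left(1779 + 223^{2} + 730 \cdot 1938\right) - 1865819} = \frac{1}{\left(1779 + 49729 + 1414740\right) - 1865819} = \frac{1}{1466248 - 1865819} = \frac{1}{-399571} = - \frac{1}{399571}$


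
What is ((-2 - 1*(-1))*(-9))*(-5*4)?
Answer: -180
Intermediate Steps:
((-2 - 1*(-1))*(-9))*(-5*4) = ((-2 + 1)*(-9))*(-20) = -1*(-9)*(-20) = 9*(-20) = -180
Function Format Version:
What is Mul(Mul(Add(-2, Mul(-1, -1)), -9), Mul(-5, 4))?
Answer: -180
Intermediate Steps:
Mul(Mul(Add(-2, Mul(-1, -1)), -9), Mul(-5, 4)) = Mul(Mul(Add(-2, 1), -9), -20) = Mul(Mul(-1, -9), -20) = Mul(9, -20) = -180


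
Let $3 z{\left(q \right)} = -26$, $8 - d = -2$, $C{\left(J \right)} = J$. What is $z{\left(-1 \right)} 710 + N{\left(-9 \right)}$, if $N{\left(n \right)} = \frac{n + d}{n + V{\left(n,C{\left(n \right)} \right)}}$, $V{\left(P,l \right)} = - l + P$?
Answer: $- \frac{55381}{9} \approx -6153.4$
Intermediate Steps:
$V{\left(P,l \right)} = P - l$
$d = 10$ ($d = 8 - -2 = 8 + 2 = 10$)
$z{\left(q \right)} = - \frac{26}{3}$ ($z{\left(q \right)} = \frac{1}{3} \left(-26\right) = - \frac{26}{3}$)
$N{\left(n \right)} = \frac{10 + n}{n}$ ($N{\left(n \right)} = \frac{n + 10}{n + \left(n - n\right)} = \frac{10 + n}{n + 0} = \frac{10 + n}{n}$)
$z{\left(-1 \right)} 710 + N{\left(-9 \right)} = \left(- \frac{26}{3}\right) 710 + \frac{10 - 9}{-9} = - \frac{18460}{3} - \frac{1}{9} = - \frac{55381}{9}$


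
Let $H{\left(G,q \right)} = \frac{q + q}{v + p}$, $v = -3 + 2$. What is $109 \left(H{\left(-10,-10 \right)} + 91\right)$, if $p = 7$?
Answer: $\frac{28667}{3} \approx 9555.7$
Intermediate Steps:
$v = -1$
$H{\left(G,q \right)} = \frac{q}{3}$ ($H{\left(G,q \right)} = \frac{q + q}{-1 + 7} = \frac{2 q}{6} = 2 q \frac{1}{6} = \frac{q}{3}$)
$109 \left(H{\left(-10,-10 \right)} + 91\right) = 109 \left(\frac{1}{3} \left(-10\right) + 91\right) = 109 \left(- \frac{10}{3} + 91\right) = 109 \cdot \frac{263}{3} = \frac{28667}{3}$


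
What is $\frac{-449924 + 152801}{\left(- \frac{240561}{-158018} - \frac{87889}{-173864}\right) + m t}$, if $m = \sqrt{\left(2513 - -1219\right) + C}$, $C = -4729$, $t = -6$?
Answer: $- \frac{113696893324929888100173144}{6773605177654962670728601} - \frac{336403097427759997146357888 i \sqrt{997}}{6773605177654962670728601} \approx -16.785 - 1568.2 i$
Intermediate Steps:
$m = i \sqrt{997}$ ($m = \sqrt{\left(2513 - -1219\right) - 4729} = \sqrt{\left(2513 + 1219\right) - 4729} = \sqrt{3732 - 4729} = \sqrt{-997} = i \sqrt{997} \approx 31.575 i$)
$\frac{-449924 + 152801}{\left(- \frac{240561}{-158018} - \frac{87889}{-173864}\right) + m t} = \frac{-449924 + 152801}{\left(- \frac{240561}{-158018} - \frac{87889}{-173864}\right) + i \sqrt{997} \left(-6\right)} = - \frac{297123}{\left(\left(-240561\right) \left(- \frac{1}{158018}\right) - - \frac{87889}{173864}\right) - 6 i \sqrt{997}} = - \frac{297123}{\left(\frac{240561}{158018} + \frac{87889}{173864}\right) - 6 i \sqrt{997}} = - \frac{297123}{\frac{27856470853}{13736820776} - 6 i \sqrt{997}}$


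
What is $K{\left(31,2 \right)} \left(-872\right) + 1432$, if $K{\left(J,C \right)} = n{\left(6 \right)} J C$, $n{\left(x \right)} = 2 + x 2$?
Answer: $-755464$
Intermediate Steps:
$n{\left(x \right)} = 2 + 2 x$
$K{\left(J,C \right)} = 14 C J$ ($K{\left(J,C \right)} = \left(2 + 2 \cdot 6\right) J C = \left(2 + 12\right) C J = 14 C J$)
$K{\left(31,2 \right)} \left(-872\right) + 1432 = 14 \cdot 2 \cdot 31 \left(-872\right) + 1432 = 868 \left(-872\right) + 1432 = -756896 + 1432 = -755464$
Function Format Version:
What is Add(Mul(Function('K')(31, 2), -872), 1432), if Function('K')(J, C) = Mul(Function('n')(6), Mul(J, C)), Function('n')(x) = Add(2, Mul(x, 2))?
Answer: -755464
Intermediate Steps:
Function('n')(x) = Add(2, Mul(2, x))
Function('K')(J, C) = Mul(14, C, J) (Function('K')(J, C) = Mul(Add(2, Mul(2, 6)), Mul(J, C)) = Mul(Add(2, 12), Mul(C, J)) = Mul(14, Mul(C, J)) = Mul(14, C, J))
Add(Mul(Function('K')(31, 2), -872), 1432) = Add(Mul(Mul(14, 2, 31), -872), 1432) = Add(Mul(868, -872), 1432) = Add(-756896, 1432) = -755464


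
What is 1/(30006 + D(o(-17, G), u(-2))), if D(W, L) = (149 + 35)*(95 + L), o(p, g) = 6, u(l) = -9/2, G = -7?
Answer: 1/46658 ≈ 2.1433e-5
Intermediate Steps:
u(l) = -9/2 (u(l) = -9*1/2 = -9/2)
D(W, L) = 17480 + 184*L (D(W, L) = 184*(95 + L) = 17480 + 184*L)
1/(30006 + D(o(-17, G), u(-2))) = 1/(30006 + (17480 + 184*(-9/2))) = 1/(30006 + (17480 - 828)) = 1/(30006 + 16652) = 1/46658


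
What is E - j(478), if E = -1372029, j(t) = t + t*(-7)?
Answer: -1369161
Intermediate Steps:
j(t) = -6*t (j(t) = t - 7*t = -6*t)
E - j(478) = -1372029 - (-6)*478 = -1372029 - 1*(-2868) = -1372029 + 2868 = -1369161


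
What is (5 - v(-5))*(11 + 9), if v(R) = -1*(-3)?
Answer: 40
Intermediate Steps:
v(R) = 3
(5 - v(-5))*(11 + 9) = (5 - 1*3)*(11 + 9) = (5 - 3)*20 = 2*20 = 40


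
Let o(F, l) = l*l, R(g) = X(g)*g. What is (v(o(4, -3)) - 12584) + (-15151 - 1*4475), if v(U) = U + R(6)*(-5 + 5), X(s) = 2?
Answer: -32201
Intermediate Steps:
R(g) = 2*g
o(F, l) = l²
v(U) = U (v(U) = U + (2*6)*(-5 + 5) = U + 12*0 = U + 0 = U)
(v(o(4, -3)) - 12584) + (-15151 - 1*4475) = ((-3)² - 12584) + (-15151 - 1*4475) = (9 - 12584) + (-15151 - 4475) = -12575 - 19626 = -32201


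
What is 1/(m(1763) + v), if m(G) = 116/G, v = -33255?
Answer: -1763/58628449 ≈ -3.0071e-5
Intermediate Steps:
1/(m(1763) + v) = 1/(116/1763 - 33255) = 1/(-58628449/1763) = -1763/58628449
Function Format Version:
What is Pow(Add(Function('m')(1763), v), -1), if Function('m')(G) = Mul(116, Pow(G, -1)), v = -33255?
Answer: Rational(-1763, 58628449) ≈ -3.0071e-5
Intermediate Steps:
Pow(Add(Function('m')(1763), v), -1) = Pow(Add(Mul(116, Pow(1763, -1)), -33255), -1) = Pow(Add(Mul(116, Rational(1, 1763)), -33255), -1) = Pow(Add(Rational(116, 1763), -33255), -1) = Pow(Rational(-58628449, 1763), -1) = Rational(-1763, 58628449)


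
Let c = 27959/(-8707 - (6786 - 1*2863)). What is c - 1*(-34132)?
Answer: 431059201/12630 ≈ 34130.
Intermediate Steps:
c = -27959/12630 (c = 27959/(-8707 - (6786 - 2863)) = 27959/(-8707 - 1*3923) = 27959/(-8707 - 3923) = 27959/(-12630) = 27959*(-1/12630) = -27959/12630 ≈ -2.2137)
c - 1*(-34132) = -27959/12630 - 1*(-34132) = -27959/12630 + 34132 = 431059201/12630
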